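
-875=-875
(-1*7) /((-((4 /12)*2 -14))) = -0.52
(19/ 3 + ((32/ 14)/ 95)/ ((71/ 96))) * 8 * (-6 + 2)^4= 1846667264/ 141645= 13037.29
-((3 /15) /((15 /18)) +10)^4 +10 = -10985.12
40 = 40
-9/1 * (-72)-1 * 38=610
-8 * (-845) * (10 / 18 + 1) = 94640 / 9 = 10515.56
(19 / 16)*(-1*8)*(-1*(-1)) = -19 / 2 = -9.50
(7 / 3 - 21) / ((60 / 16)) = -224 / 45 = -4.98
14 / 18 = 7 / 9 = 0.78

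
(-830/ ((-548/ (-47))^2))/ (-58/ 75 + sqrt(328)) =-5156634375 * sqrt(82)/ 138262664336-1993898625/ 138262664336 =-0.35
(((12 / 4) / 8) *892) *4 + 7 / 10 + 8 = 13467 / 10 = 1346.70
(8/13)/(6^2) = 2/117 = 0.02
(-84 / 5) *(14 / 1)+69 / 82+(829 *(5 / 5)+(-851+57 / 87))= -3040313 / 11890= -255.70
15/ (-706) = -15/ 706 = -0.02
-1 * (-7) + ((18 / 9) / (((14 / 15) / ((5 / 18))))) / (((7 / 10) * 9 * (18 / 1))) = 166823 / 23814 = 7.01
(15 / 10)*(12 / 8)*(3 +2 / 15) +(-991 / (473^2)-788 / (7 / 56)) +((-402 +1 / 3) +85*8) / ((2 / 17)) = -52770347503 / 13423740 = -3931.12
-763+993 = 230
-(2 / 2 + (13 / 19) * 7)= -110 / 19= -5.79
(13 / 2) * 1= 13 / 2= 6.50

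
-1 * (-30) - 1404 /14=-492 /7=-70.29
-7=-7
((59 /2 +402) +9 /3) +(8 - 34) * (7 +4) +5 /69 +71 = 30301 /138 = 219.57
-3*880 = -2640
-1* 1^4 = -1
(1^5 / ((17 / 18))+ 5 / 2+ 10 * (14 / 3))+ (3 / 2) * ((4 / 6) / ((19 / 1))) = 97439 / 1938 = 50.28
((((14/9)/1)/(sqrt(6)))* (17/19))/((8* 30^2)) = 119* sqrt(6)/3693600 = 0.00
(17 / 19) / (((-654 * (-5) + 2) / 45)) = 0.01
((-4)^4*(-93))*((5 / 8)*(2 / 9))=-9920 / 3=-3306.67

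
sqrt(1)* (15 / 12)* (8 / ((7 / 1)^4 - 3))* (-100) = -500 / 1199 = -0.42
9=9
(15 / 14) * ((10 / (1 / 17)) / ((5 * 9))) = 85 / 21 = 4.05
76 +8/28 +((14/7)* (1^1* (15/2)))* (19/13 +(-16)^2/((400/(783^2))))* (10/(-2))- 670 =-2678036755/91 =-29428975.33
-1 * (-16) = 16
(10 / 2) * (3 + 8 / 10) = 19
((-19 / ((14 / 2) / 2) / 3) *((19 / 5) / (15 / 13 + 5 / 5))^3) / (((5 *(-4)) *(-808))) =-286315237 / 465601920000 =-0.00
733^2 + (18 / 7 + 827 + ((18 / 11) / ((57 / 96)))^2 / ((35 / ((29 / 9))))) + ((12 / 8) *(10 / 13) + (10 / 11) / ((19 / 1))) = 10695066361153 / 19874855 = 538120.47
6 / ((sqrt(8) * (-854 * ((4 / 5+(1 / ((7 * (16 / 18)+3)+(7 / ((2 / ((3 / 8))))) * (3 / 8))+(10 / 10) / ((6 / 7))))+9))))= -503595 * sqrt(2) / 3173804746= -0.00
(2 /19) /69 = 0.00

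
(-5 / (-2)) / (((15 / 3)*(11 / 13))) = 13 / 22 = 0.59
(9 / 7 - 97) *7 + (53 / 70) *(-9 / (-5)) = -234023 / 350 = -668.64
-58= -58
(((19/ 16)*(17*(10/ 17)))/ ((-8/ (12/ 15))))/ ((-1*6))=19/ 96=0.20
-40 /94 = -20 /47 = -0.43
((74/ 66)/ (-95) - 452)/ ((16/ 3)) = -84.75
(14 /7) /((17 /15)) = 30 /17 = 1.76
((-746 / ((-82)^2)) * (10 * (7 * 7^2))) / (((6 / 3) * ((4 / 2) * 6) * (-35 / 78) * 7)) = 33943 / 6724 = 5.05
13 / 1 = 13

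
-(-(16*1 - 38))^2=-484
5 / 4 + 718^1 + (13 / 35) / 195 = 1510429 / 2100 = 719.25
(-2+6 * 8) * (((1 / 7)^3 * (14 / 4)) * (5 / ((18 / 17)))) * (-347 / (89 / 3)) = -678385 / 26166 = -25.93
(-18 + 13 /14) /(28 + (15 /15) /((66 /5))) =-7887 /12971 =-0.61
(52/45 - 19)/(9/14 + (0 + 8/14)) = -11242/765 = -14.70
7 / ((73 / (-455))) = -3185 / 73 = -43.63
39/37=1.05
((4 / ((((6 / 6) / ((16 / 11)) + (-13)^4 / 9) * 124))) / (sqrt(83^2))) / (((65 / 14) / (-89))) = -179424 / 76443508375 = -0.00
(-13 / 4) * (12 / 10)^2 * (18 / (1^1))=-2106 / 25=-84.24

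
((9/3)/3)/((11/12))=12/11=1.09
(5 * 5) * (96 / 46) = 1200 / 23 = 52.17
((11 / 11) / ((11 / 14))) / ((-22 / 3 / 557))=-11697 / 121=-96.67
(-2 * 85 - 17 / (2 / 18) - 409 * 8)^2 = 12924025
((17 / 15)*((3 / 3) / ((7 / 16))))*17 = 4624 / 105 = 44.04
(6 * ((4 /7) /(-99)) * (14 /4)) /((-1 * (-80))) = -1 /660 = -0.00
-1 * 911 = -911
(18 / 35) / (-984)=-3 / 5740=-0.00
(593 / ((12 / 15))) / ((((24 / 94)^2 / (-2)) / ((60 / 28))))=-32748425 / 672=-48732.78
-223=-223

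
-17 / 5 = -3.40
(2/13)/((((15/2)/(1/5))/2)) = 8/975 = 0.01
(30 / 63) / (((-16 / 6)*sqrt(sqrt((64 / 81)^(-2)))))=-10 / 63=-0.16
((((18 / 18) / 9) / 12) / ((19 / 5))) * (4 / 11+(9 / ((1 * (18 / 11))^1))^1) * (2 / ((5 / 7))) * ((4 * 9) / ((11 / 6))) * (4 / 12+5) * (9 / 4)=21672 / 2299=9.43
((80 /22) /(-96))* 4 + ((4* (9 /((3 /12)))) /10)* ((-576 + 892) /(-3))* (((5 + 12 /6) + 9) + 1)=-4254649 /165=-25785.75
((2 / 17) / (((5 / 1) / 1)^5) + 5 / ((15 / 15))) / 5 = 265627 / 265625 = 1.00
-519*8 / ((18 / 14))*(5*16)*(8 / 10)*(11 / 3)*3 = -6820352 / 3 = -2273450.67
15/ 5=3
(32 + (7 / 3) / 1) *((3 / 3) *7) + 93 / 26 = 19025 / 78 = 243.91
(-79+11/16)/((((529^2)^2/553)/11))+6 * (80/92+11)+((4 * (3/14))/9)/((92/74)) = 1875922468217141/26312491054416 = 71.29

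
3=3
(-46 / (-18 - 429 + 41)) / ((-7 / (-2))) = 46 / 1421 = 0.03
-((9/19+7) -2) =-104/19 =-5.47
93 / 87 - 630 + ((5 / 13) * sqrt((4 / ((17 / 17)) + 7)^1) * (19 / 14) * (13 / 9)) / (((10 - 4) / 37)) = -18239 / 29 + 3515 * sqrt(11) / 756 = -613.51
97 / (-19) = -5.11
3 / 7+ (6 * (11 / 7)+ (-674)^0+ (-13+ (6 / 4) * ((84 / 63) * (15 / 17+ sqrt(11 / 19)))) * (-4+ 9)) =-5393 / 119+ 10 * sqrt(209) / 19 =-37.71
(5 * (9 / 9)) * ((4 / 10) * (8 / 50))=8 / 25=0.32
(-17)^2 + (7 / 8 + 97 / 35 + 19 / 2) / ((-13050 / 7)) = 16761591 / 58000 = 288.99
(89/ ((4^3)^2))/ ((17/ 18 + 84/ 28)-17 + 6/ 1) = -801/ 260096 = -0.00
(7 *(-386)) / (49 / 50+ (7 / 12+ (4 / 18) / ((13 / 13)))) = -2431800 / 1607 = -1513.25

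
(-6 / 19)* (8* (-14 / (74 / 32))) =10752 / 703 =15.29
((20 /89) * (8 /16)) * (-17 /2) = -85 /89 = -0.96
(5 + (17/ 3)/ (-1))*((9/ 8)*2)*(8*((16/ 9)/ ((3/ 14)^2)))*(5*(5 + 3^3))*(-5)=10035200/ 27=371674.07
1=1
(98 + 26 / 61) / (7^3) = 6004 / 20923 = 0.29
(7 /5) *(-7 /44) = -49 /220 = -0.22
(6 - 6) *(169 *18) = 0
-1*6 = -6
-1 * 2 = -2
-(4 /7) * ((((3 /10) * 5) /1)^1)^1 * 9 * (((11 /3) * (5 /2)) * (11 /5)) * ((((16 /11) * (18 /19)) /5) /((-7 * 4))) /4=1782 /4655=0.38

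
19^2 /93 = 361 /93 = 3.88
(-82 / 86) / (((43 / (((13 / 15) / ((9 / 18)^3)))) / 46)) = -7.07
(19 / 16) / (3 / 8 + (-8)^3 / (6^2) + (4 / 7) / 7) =-8379 / 97130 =-0.09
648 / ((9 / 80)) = 5760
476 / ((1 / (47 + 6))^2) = 1337084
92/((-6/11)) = -506/3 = -168.67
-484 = -484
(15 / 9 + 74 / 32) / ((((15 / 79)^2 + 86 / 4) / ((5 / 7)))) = 5960155 / 45160584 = 0.13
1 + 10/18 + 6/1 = 68/9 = 7.56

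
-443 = -443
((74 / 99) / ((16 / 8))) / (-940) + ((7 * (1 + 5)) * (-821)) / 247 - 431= -13115792479 / 22985820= -570.60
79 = 79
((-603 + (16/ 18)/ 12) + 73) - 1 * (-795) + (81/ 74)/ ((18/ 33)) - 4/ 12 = 1065923/ 3996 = 266.75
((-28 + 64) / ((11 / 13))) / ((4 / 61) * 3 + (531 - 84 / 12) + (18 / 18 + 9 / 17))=80886 / 999493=0.08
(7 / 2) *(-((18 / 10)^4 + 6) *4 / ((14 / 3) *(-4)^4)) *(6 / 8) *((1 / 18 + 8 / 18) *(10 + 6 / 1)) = -92799 / 80000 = -1.16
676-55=621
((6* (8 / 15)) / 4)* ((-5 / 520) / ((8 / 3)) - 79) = -65731 / 1040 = -63.20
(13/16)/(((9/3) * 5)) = 0.05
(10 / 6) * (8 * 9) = 120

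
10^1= 10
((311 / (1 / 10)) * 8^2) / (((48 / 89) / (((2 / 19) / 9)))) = 2214320 / 513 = 4316.41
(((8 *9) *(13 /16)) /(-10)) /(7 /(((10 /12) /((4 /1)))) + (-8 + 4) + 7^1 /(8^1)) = -234 /1219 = -0.19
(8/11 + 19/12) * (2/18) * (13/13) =305/1188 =0.26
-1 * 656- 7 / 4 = -657.75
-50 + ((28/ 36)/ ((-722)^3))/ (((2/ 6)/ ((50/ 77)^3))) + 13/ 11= -449364330846964/ 9204855938817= -48.82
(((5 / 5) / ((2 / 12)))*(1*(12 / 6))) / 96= 1 / 8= 0.12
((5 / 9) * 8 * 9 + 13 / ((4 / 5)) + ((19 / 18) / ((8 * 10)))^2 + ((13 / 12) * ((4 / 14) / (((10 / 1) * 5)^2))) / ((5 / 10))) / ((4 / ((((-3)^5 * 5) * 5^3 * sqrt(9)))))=-183709377279 / 28672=-6407274.60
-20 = -20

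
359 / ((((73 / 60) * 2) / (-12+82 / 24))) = -184885 / 146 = -1266.34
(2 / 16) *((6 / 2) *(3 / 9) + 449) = 225 / 4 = 56.25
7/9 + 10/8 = 73/36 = 2.03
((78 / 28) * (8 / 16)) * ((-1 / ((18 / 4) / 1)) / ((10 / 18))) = -39 / 70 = -0.56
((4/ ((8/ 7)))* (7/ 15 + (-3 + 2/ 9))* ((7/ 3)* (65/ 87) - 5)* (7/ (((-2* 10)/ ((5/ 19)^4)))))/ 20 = -1353625/ 612248058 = -0.00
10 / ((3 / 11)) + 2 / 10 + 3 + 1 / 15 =39.93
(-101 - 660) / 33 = -761 / 33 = -23.06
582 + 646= 1228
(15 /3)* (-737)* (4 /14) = -7370 /7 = -1052.86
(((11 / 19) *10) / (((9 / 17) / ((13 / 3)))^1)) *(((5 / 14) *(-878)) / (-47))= 53360450 / 168777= 316.16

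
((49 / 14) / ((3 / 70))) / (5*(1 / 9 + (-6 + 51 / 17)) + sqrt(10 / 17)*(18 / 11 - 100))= 19654635 / 91352314 - 7873173*sqrt(170) / 91352314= -0.91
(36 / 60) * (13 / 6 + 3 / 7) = 109 / 70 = 1.56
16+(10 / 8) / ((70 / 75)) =971 / 56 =17.34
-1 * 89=-89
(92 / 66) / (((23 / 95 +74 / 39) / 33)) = 170430 / 7927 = 21.50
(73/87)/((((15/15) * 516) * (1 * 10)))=73/448920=0.00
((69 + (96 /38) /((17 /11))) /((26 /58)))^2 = 2590301025 /104329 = 24828.20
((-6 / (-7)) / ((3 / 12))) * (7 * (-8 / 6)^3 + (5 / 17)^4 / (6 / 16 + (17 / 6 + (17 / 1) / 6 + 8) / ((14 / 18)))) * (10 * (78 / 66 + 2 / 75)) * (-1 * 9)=5712874573696 / 923324655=6187.29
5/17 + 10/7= 205/119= 1.72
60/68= 15/17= 0.88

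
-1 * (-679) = 679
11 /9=1.22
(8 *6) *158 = 7584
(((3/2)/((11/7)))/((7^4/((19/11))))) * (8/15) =76/207515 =0.00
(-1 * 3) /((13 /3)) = -9 /13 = -0.69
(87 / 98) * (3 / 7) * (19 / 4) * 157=778563 / 2744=283.73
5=5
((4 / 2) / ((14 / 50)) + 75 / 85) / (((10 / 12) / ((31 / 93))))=3.21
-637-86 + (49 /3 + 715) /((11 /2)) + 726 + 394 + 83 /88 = 140161 /264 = 530.91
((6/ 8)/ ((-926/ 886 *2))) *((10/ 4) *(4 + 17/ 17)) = -33225/ 7408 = -4.49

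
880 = 880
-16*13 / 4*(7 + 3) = -520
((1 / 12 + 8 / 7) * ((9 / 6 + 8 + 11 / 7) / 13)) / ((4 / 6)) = 15965 / 10192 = 1.57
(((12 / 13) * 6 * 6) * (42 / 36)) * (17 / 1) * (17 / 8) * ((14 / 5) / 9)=28322 / 65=435.72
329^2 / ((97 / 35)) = 3788435 / 97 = 39056.03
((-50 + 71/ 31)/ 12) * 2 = -493/ 62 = -7.95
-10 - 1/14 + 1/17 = -2383/238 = -10.01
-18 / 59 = -0.31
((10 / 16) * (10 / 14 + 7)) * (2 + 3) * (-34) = -11475 / 14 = -819.64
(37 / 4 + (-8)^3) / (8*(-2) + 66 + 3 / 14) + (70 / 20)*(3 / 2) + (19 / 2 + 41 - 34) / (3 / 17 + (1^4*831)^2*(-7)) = -183404954727 / 38513506312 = -4.76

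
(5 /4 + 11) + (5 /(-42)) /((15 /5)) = 3077 /252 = 12.21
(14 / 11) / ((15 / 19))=266 / 165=1.61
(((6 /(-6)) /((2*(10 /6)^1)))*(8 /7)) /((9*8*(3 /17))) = -0.03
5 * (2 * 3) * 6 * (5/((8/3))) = 675/2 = 337.50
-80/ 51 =-1.57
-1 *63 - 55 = -118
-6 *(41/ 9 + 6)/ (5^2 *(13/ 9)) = -114/ 65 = -1.75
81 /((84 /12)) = 81 /7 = 11.57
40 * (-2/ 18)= -4.44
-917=-917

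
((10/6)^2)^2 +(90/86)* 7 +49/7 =76771/3483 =22.04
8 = 8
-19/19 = -1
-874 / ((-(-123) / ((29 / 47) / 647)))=-25346 / 3740307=-0.01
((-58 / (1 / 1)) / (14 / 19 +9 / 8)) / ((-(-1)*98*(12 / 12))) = -4408 / 13867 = -0.32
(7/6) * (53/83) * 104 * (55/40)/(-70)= -7579/4980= -1.52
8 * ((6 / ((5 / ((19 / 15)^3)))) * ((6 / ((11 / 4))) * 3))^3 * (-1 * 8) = -84590643846578176 / 324951171875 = -260318.01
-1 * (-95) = 95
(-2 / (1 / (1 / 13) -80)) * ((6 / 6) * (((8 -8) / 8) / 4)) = 0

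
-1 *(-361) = 361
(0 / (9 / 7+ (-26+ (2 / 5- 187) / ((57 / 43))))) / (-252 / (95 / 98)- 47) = 0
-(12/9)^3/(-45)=64/1215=0.05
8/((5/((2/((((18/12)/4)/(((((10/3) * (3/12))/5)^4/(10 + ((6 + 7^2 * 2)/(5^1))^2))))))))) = 20/1344519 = 0.00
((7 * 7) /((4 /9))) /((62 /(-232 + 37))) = -85995 /248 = -346.75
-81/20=-4.05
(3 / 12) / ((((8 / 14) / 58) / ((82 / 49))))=1189 / 28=42.46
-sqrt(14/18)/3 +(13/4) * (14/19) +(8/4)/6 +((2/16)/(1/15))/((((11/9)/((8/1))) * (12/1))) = 9407/2508 - sqrt(7)/9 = 3.46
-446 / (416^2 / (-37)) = 8251 / 86528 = 0.10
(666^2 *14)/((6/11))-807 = 11383797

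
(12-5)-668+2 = -659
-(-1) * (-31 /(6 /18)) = -93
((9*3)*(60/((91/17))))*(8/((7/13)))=220320/49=4496.33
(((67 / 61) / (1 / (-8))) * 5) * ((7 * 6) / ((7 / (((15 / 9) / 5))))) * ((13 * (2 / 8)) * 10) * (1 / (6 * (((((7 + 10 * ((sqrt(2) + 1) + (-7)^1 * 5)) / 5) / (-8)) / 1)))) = -386724000 / 6752029 - 34840000 * sqrt(2) / 20256087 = -59.71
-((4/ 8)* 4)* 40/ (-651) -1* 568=-369688/ 651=-567.88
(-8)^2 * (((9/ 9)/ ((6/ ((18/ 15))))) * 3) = 192/ 5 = 38.40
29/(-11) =-29/11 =-2.64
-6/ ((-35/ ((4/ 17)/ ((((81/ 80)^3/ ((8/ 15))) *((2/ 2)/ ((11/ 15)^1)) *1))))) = 2883584/ 189724437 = 0.02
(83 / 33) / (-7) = -83 / 231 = -0.36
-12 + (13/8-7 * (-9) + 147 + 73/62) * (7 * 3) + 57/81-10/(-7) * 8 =209470175/46872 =4468.98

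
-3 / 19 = -0.16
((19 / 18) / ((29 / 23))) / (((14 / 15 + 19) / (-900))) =-14250 / 377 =-37.80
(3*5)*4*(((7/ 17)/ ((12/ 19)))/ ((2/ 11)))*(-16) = -58520/ 17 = -3442.35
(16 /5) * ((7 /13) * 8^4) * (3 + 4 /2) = 458752 /13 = 35288.62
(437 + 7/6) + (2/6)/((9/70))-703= -14161/54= -262.24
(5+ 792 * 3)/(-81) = -2381/81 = -29.40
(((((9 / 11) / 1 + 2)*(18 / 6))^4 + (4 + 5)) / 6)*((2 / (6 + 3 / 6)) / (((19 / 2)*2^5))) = 12489495 / 14465308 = 0.86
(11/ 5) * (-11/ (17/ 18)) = -2178/ 85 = -25.62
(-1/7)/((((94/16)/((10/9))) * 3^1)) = -80/8883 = -0.01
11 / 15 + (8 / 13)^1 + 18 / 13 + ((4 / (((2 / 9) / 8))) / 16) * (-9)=-1174 / 15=-78.27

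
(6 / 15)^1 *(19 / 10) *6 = 114 / 25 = 4.56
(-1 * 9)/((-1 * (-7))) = -9/7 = -1.29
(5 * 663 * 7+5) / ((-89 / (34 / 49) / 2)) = -1578280 / 4361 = -361.91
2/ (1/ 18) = 36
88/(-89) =-88/89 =-0.99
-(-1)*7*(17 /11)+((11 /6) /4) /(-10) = 28439 /2640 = 10.77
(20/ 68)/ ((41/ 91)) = 455/ 697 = 0.65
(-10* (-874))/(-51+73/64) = -559360/3191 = -175.29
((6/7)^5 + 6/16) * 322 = 2590467/9604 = 269.73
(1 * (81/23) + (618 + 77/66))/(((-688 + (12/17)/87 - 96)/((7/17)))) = -0.33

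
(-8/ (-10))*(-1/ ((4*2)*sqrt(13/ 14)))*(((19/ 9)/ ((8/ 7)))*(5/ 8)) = -133*sqrt(182)/ 14976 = -0.12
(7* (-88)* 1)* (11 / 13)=-6776 / 13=-521.23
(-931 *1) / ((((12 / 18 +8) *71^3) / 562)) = -784833 / 4652843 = -0.17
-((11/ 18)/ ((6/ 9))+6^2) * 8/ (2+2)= -443/ 6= -73.83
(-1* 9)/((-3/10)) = 30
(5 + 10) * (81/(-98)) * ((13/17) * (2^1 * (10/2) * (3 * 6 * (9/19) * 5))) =-63969750/15827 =-4041.81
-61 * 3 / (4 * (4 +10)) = -183 / 56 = -3.27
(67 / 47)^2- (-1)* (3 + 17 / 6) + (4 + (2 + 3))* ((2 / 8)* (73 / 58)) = 16446823 / 1537464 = 10.70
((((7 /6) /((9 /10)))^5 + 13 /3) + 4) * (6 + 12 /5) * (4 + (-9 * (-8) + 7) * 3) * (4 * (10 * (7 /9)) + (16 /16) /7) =32665836094760 /43046721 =758846.09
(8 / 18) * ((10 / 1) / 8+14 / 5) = 9 / 5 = 1.80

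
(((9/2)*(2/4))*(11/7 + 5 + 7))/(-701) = -855/19628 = -0.04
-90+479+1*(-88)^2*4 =31365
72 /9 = 8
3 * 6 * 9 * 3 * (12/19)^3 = 839808/6859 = 122.44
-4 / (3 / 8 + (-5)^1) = 32 / 37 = 0.86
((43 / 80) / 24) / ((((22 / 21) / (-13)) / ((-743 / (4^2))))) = 2907359 / 225280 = 12.91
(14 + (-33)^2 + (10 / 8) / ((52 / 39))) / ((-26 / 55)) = -971465 / 416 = -2335.25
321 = 321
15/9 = 5/3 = 1.67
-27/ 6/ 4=-9/ 8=-1.12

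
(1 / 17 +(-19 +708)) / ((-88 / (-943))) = 7383.89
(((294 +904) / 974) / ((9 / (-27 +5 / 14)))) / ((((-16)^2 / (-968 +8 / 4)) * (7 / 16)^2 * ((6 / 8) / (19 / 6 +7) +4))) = 626936162 / 35579733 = 17.62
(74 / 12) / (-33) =-0.19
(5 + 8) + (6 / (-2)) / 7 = 88 / 7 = 12.57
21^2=441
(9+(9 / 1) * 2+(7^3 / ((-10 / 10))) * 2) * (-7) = 4613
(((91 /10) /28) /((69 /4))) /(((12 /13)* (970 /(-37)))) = -6253 /8031600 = -0.00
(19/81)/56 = 19/4536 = 0.00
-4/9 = -0.44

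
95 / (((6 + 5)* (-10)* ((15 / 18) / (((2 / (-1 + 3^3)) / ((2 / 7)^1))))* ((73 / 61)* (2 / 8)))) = -48678 / 52195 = -0.93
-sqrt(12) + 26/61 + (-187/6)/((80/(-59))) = 19.95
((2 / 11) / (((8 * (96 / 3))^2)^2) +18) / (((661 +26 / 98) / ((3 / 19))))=62504659058835 / 14542797918961664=0.00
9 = 9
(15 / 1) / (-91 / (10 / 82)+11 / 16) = -1200 / 59641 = -0.02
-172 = -172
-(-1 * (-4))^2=-16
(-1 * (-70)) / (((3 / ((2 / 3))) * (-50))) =-14 / 45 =-0.31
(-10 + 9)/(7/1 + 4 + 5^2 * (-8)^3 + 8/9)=9/115093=0.00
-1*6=-6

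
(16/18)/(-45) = -8/405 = -0.02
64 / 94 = 0.68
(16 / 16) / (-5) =-0.20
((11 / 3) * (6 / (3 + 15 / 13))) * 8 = 1144 / 27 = 42.37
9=9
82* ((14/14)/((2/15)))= 615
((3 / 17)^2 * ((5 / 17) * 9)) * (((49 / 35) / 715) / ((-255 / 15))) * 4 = -2268 / 59717515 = -0.00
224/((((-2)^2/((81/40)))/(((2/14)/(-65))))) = -81/325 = -0.25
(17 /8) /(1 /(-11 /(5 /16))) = -374 /5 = -74.80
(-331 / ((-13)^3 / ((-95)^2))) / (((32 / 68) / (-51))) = -2589967425 / 17576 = -147358.18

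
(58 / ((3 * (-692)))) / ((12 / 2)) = -29 / 6228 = -0.00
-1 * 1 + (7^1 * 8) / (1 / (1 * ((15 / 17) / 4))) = 193 / 17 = 11.35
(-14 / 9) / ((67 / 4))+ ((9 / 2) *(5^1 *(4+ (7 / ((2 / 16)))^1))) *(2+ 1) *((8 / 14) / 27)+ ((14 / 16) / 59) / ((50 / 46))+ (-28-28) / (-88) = 47266888391 / 547885800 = 86.27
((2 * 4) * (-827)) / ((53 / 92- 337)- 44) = 608672 / 34999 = 17.39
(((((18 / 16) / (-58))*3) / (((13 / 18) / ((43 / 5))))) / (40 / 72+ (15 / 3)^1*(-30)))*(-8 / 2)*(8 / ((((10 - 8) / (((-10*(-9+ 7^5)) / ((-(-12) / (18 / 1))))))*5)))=9478204308 / 2535325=3738.46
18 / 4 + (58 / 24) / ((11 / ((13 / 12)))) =7505 / 1584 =4.74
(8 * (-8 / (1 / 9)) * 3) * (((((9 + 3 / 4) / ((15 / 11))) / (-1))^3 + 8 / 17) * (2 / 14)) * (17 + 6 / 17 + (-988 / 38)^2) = 15800273274231 / 252875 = 62482543.84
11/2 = 5.50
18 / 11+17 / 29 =709 / 319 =2.22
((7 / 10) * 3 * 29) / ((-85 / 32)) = -9744 / 425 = -22.93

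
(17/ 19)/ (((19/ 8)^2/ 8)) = 8704/ 6859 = 1.27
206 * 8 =1648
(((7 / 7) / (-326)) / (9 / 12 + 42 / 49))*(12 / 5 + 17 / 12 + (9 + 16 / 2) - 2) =-7903 / 220050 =-0.04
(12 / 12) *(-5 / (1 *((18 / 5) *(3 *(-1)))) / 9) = 25 / 486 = 0.05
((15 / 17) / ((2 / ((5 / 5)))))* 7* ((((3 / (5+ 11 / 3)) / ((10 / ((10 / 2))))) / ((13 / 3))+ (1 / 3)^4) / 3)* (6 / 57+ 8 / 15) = 140287 / 4081428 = 0.03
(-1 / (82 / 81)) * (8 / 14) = -162 / 287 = -0.56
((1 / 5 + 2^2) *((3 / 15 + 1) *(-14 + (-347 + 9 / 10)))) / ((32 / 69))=-15653547 / 4000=-3913.39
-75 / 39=-25 / 13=-1.92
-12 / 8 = -3 / 2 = -1.50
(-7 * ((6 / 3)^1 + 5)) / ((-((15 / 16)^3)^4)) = 13792273858822144 / 129746337890625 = 106.30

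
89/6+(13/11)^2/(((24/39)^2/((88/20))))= 31.06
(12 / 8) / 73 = 3 / 146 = 0.02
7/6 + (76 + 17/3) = 497/6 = 82.83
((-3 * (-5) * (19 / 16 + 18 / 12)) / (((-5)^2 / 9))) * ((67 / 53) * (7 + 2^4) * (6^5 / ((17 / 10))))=1739006172 / 901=1930084.54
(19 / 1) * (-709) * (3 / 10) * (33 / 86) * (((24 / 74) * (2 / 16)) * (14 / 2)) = -28006209 / 63640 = -440.07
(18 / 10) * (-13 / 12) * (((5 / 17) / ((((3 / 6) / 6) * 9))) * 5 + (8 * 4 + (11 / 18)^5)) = -14217429967 / 214151040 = -66.39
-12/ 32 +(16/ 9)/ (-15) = -533/ 1080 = -0.49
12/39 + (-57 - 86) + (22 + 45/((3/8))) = -9/13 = -0.69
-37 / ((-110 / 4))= 74 / 55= 1.35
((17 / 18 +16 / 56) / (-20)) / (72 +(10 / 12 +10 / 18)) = -31 / 36988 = -0.00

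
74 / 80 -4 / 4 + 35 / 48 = 0.65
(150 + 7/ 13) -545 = -5128/ 13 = -394.46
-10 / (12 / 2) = -5 / 3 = -1.67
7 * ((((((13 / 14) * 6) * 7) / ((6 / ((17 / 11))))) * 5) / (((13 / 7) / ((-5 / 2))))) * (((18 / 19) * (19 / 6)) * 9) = -562275 / 44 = -12778.98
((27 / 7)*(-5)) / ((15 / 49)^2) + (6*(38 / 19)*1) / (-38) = -19581 / 95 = -206.12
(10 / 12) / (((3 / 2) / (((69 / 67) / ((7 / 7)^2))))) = 115 / 201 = 0.57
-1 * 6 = -6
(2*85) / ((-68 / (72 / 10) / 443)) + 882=-7092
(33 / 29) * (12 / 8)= 99 / 58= 1.71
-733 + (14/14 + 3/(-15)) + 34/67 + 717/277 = -67657214/92795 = -729.10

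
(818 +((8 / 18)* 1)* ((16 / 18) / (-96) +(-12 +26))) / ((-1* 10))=-40057 / 486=-82.42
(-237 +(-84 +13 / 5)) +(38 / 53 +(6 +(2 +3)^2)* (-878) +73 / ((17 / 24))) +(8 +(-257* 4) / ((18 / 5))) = -1123509238 / 40545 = -27710.18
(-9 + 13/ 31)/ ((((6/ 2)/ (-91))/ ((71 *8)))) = 13749008/ 93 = 147838.80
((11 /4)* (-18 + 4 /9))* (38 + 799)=-80817 /2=-40408.50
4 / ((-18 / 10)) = -20 / 9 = -2.22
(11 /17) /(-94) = -11 /1598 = -0.01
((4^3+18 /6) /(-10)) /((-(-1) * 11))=-67 /110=-0.61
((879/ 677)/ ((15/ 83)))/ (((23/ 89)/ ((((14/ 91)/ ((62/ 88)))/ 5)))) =1.21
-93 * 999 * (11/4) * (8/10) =-1021977/5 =-204395.40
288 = 288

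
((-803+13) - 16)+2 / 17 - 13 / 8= -109821 / 136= -807.51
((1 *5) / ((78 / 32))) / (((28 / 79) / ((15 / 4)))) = 1975 / 91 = 21.70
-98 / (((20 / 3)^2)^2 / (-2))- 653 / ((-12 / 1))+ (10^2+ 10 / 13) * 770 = 121129044791 / 1560000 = 77646.82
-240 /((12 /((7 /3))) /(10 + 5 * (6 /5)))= -2240 /3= -746.67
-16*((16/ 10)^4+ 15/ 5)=-95536/ 625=-152.86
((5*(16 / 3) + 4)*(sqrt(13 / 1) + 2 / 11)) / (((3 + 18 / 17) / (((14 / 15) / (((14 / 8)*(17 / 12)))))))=10.77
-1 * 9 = -9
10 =10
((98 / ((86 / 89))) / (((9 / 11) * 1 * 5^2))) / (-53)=-47971 / 512775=-0.09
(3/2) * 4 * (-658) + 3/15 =-19739/5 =-3947.80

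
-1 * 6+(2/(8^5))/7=-688127/114688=-6.00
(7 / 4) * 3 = 21 / 4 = 5.25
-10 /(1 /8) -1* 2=-82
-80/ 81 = -0.99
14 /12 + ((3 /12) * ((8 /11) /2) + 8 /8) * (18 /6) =293 /66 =4.44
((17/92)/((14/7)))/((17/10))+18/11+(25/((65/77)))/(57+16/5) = 1234749/565708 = 2.18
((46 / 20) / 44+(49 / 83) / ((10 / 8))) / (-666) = -19157 / 24322320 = -0.00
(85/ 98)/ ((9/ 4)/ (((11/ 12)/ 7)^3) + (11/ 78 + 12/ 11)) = 0.00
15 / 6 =5 / 2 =2.50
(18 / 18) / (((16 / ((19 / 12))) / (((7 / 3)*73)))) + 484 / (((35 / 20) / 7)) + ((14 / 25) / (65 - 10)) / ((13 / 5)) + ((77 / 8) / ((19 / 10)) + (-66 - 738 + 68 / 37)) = 1673103506117 / 1447617600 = 1155.76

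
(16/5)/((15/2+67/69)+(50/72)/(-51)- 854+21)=-675648/174093925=-0.00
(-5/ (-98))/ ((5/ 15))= 15/ 98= 0.15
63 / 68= 0.93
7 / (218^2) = 7 / 47524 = 0.00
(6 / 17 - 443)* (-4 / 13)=30100 / 221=136.20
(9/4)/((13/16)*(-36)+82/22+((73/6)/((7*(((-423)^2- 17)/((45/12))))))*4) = -61993008/703209601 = -0.09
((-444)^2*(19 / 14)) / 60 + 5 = 156241 / 35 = 4464.03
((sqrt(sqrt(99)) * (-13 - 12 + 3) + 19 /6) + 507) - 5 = -22 * 11^(1 /4) * sqrt(3) + 3031 /6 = 435.77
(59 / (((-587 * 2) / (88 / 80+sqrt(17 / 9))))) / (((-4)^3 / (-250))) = -7375 * sqrt(17) / 112704 - 16225 / 75136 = -0.49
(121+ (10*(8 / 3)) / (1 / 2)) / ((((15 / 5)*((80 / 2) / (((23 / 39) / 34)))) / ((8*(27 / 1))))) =12029 / 2210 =5.44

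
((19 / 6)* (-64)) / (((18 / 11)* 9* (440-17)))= -0.03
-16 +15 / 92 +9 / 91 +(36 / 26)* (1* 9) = -27431 / 8372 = -3.28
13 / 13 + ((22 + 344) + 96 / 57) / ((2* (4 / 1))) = 3569 / 76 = 46.96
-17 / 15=-1.13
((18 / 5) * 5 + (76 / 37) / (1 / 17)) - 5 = 1773 / 37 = 47.92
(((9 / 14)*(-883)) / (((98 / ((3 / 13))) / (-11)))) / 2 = 262251 / 35672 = 7.35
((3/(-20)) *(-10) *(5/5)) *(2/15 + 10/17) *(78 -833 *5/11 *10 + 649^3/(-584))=-69707858741/136510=-510642.87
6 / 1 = 6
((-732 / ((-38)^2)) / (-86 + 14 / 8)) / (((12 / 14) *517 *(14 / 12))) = 732 / 62896669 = 0.00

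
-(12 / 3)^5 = -1024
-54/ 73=-0.74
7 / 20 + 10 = 207 / 20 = 10.35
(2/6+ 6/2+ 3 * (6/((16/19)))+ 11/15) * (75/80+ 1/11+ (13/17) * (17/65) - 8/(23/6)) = -53051981/2428800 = -21.84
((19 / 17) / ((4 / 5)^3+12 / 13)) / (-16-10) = -2375 / 79288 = -0.03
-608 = -608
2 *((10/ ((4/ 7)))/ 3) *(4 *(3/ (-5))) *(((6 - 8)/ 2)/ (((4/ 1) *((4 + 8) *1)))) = 0.58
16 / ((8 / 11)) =22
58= 58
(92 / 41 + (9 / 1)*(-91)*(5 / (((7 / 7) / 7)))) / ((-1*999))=1175173 / 40959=28.69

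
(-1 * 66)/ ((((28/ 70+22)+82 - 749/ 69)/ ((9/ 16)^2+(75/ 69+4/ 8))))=-1.34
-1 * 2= -2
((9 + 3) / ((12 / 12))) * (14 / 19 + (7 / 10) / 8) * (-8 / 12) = -1253 / 190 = -6.59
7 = 7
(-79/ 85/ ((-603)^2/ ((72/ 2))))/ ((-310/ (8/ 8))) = 158/ 532283175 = 0.00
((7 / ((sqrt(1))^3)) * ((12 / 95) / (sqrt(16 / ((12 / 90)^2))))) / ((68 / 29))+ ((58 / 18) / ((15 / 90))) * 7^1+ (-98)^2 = 471871309 / 48450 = 9739.35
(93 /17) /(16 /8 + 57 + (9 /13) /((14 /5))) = 0.09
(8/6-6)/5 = -14/15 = -0.93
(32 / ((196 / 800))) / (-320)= -20 / 49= -0.41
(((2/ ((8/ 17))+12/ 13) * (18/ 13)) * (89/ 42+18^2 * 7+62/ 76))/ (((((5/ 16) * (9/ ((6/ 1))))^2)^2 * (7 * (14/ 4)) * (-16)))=-15973856509952/ 18585669375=-859.47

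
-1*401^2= -160801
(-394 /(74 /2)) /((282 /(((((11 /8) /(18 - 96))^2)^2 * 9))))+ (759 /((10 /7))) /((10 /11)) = 1284071466959141971 /2197134758707200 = 584.43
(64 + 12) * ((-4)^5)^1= -77824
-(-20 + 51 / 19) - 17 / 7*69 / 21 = 8692 / 931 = 9.34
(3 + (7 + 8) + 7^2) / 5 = 67 / 5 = 13.40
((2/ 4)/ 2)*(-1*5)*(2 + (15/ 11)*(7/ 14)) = -295/ 88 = -3.35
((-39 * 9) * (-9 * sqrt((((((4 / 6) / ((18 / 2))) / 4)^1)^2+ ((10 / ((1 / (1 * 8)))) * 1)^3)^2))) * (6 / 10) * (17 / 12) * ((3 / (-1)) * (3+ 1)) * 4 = -329951232221 / 5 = -65990246444.20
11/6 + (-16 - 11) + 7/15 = -247/10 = -24.70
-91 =-91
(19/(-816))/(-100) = 19/81600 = 0.00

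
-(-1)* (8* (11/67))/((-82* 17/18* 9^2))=-88/420291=-0.00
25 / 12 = 2.08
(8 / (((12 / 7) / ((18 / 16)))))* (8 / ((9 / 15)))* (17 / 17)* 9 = 630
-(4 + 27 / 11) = -71 / 11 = -6.45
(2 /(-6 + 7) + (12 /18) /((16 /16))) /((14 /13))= 52 /21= 2.48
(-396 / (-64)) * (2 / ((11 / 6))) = 27 / 4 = 6.75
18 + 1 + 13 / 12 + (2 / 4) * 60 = 601 / 12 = 50.08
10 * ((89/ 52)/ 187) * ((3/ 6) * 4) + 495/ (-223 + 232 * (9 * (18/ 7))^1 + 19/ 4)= 2174973/ 7791355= 0.28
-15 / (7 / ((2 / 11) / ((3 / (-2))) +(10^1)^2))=-16480 / 77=-214.03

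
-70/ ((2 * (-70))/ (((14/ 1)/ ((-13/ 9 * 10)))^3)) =-250047/ 549250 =-0.46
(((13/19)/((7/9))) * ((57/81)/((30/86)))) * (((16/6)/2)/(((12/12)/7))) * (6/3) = 4472/135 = 33.13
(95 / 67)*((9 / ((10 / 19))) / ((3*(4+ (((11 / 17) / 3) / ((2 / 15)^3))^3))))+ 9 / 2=1142763277846845 / 253946789690666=4.50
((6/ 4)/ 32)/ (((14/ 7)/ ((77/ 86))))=231/ 11008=0.02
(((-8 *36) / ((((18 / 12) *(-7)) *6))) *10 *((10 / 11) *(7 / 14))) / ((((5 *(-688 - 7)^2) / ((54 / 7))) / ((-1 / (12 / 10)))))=-576 / 10414019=-0.00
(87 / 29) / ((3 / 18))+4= 22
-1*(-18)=18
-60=-60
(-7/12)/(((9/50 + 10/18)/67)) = -35175/662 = -53.13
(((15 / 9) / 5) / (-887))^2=1 / 7080921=0.00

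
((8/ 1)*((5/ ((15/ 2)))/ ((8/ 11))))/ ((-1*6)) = -11/ 9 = -1.22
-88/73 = -1.21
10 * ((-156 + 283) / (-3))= -1270 / 3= -423.33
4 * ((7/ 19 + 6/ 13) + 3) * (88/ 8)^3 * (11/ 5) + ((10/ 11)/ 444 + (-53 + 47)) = 135272481403/ 3015870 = 44853.55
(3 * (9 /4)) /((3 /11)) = 99 /4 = 24.75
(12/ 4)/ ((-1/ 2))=-6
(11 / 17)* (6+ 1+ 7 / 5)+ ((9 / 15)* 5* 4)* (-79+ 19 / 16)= -315627 / 340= -928.31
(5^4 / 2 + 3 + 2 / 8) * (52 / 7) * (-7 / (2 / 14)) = -114933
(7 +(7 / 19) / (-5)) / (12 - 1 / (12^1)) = 7896 / 13585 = 0.58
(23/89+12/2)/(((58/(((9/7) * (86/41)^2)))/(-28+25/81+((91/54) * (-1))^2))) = -74633256031/4920041574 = -15.17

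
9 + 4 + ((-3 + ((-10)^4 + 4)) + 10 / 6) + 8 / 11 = 330541 / 33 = 10016.39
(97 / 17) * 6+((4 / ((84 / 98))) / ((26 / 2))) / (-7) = 22664 / 663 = 34.18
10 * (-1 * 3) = -30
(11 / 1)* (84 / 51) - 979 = -16335 / 17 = -960.88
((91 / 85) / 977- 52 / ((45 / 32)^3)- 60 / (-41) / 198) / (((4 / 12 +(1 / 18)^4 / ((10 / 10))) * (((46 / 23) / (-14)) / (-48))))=-88181986714092288 / 4680725542625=-18839.38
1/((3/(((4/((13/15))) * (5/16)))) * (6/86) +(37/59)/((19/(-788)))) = -1205075/31167824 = -0.04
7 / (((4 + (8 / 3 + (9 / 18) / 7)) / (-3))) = -882 / 283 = -3.12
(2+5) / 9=7 / 9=0.78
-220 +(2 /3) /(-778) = -256741 /1167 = -220.00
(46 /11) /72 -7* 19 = -132.94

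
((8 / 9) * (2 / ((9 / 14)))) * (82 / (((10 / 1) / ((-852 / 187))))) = -2608256 / 25245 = -103.32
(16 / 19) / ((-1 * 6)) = -8 / 57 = -0.14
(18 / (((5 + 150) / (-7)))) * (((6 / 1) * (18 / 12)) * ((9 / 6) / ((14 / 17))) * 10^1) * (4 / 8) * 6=-12393 / 31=-399.77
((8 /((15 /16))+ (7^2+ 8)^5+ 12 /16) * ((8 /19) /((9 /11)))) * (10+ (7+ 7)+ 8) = 25415472879808 /2565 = 9908566424.88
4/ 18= 0.22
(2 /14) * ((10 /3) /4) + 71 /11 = 3037 /462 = 6.57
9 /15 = 3 /5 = 0.60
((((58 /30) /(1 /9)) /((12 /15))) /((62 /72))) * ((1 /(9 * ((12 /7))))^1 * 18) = 1827 /62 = 29.47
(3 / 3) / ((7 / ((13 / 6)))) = 13 / 42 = 0.31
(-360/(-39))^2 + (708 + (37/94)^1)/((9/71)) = 811183811/142974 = 5673.65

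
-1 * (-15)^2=-225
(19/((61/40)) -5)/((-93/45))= -6825/1891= -3.61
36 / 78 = 0.46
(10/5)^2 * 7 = 28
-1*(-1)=1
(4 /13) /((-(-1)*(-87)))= -4 /1131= -0.00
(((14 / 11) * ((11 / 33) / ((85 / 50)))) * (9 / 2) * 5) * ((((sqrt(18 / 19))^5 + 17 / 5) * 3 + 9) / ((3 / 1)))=1020600 * sqrt(38) / 1282633 + 6720 / 187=40.84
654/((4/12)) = 1962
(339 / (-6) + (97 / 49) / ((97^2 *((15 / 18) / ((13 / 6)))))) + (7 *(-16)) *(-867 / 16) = 285774151 / 47530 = 6012.50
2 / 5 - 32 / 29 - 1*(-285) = 41223 / 145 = 284.30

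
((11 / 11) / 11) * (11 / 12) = 1 / 12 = 0.08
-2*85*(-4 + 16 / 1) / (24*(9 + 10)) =-85 / 19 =-4.47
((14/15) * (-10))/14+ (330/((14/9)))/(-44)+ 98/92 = -8545/1932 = -4.42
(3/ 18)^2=1/ 36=0.03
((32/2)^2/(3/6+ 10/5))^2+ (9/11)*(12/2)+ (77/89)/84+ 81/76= 14636771407/1395075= 10491.75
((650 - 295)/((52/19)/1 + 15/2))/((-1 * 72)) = -6745/14004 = -0.48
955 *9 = 8595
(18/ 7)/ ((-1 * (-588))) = 3/ 686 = 0.00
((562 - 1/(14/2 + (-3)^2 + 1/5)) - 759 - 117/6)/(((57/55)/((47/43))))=-90689555/397062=-228.40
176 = 176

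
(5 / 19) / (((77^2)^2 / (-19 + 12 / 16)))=-365 / 2671631116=-0.00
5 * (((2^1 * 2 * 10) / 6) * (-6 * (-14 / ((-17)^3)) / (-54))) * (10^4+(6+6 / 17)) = 238151200 / 2255067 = 105.61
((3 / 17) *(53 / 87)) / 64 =53 / 31552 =0.00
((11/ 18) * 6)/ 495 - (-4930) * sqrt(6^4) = 23959801/ 135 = 177480.01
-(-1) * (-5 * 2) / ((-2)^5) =5 / 16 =0.31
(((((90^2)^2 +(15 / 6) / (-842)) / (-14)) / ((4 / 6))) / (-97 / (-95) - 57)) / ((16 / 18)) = 283399770587175 / 2006034688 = 141273.61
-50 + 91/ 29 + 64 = 497/ 29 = 17.14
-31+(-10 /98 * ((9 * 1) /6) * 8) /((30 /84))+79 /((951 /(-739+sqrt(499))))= -637858 /6657+79 * sqrt(499) /951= -93.96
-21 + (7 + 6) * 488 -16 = 6307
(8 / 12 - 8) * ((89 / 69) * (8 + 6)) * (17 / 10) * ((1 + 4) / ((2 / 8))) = -932008 / 207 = -4502.45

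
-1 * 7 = -7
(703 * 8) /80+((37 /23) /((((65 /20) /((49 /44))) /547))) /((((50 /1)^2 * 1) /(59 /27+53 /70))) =70.65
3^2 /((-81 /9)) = -1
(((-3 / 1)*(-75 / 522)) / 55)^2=25 / 407044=0.00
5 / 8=0.62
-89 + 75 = -14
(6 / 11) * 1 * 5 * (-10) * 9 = -2700 / 11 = -245.45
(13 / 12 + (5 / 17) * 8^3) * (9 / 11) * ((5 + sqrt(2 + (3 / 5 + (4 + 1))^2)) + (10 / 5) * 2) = 92823 * sqrt(834) / 3740 + 835407 / 748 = 1833.60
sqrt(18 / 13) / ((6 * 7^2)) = sqrt(26) / 1274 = 0.00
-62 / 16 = -31 / 8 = -3.88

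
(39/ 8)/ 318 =13/ 848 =0.02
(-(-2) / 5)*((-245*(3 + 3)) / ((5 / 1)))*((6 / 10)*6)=-10584 / 25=-423.36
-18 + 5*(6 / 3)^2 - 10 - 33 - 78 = -119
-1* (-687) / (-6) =-229 / 2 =-114.50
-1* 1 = -1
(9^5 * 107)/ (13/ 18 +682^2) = 13.58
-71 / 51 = -1.39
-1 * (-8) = 8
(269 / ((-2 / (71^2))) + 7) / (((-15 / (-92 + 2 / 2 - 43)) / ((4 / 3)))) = -24227468 / 3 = -8075822.67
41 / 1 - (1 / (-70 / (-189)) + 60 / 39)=4779 / 130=36.76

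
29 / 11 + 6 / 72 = 359 / 132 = 2.72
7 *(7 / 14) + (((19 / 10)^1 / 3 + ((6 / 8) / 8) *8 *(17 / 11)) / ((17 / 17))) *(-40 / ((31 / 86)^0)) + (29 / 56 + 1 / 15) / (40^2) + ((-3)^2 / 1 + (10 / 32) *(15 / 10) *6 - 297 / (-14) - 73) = -228454657 / 2112000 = -108.17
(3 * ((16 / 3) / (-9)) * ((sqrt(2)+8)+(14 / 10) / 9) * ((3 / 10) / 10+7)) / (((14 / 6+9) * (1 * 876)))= -258001 / 25130250-703 * sqrt(2) / 558450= -0.01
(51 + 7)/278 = 29/139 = 0.21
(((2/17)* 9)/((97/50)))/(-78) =-150/21437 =-0.01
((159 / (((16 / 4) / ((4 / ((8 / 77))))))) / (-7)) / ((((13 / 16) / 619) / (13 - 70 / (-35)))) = -32478930 / 13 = -2498379.23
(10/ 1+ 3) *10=130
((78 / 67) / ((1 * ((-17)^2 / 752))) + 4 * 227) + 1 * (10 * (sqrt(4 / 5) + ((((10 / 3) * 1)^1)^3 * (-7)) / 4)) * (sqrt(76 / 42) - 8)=17640260 / 19363 + 4 * (168 - sqrt(798)) * (4375 - 27 * sqrt(5)) / 567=5164.81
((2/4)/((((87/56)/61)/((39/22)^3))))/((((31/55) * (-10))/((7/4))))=-59101497/1740464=-33.96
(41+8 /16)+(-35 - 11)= -9 /2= -4.50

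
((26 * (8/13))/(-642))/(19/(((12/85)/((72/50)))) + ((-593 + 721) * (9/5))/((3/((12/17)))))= -680/6767001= -0.00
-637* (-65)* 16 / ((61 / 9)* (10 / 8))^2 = 9229.50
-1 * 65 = -65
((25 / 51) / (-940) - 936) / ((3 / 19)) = -170513087 / 28764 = -5928.00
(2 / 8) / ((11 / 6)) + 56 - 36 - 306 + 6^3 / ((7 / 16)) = 32009 / 154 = 207.85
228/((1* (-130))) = -114/65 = -1.75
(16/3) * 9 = 48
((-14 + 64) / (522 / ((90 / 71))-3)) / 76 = 125 / 77672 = 0.00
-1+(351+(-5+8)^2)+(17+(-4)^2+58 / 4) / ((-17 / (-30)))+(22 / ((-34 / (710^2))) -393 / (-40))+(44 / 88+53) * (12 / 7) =-1550036833 / 4760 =-325637.99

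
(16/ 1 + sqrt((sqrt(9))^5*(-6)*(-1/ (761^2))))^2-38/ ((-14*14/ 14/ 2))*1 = 864*sqrt(2)/ 761 + 1059801636/ 4053847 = 263.04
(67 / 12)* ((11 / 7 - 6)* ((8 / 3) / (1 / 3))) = -4154 / 21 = -197.81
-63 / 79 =-0.80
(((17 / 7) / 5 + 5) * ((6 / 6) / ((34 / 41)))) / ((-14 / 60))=-23616 / 833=-28.35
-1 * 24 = -24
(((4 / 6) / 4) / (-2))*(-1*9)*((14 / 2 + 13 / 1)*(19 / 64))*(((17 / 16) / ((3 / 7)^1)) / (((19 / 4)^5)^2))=609280 / 322687697779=0.00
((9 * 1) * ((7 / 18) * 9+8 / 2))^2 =18225 / 4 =4556.25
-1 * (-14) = 14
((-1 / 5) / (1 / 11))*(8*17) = -1496 / 5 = -299.20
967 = 967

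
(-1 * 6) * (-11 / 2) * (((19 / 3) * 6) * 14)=17556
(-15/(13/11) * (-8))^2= 1742400/169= 10310.06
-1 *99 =-99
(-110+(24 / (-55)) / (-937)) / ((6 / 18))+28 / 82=-696544108 / 2112935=-329.66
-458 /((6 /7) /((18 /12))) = -1603 /2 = -801.50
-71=-71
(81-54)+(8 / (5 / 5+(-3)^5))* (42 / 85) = 277527 / 10285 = 26.98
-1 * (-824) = 824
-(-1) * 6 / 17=6 / 17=0.35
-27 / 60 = -9 / 20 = -0.45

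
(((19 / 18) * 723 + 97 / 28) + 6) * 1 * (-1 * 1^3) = -772.63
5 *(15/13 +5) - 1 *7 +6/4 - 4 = 553/26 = 21.27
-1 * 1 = -1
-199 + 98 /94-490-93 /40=-1297731 /1880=-690.28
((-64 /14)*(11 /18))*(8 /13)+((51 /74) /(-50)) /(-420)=-104190011 /60606000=-1.72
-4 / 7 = -0.57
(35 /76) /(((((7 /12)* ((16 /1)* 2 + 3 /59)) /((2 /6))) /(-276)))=-81420 /35929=-2.27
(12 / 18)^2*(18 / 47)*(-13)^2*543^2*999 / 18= 22124289564 / 47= 470729565.19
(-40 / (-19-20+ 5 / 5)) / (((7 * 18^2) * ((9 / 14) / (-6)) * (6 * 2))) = -0.00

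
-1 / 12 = -0.08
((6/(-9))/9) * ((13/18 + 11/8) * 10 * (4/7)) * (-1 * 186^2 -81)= 5818030/189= 30783.23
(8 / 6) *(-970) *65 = -252200 / 3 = -84066.67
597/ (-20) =-597/ 20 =-29.85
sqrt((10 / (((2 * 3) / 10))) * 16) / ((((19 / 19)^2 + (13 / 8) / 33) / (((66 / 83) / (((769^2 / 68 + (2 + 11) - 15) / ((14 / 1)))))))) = 7372288 * sqrt(6) / 906190265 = 0.02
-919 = -919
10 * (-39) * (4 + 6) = -3900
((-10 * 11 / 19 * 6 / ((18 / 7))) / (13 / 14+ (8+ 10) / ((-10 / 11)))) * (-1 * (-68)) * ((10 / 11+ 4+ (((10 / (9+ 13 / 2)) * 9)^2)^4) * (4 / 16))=336587608017781539035400 / 21406712148731659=15723461.21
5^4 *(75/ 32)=46875/ 32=1464.84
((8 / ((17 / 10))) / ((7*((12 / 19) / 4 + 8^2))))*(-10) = -0.10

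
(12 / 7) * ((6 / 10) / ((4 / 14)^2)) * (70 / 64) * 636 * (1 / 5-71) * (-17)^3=60975552519 / 20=3048777625.95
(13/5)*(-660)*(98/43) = -168168/43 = -3910.88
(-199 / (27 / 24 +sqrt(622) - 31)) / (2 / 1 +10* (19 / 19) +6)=32* sqrt(622) / 783 +956 / 783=2.24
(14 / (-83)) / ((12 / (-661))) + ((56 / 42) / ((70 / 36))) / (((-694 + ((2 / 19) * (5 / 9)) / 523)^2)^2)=150202222954052107155175146693217307 / 16166135083443732726591146217802080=9.29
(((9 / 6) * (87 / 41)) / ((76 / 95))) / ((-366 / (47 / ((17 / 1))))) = -20445 / 680272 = -0.03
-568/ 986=-284/ 493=-0.58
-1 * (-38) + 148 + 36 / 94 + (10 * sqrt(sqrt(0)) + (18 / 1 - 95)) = 5141 / 47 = 109.38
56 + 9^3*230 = 167726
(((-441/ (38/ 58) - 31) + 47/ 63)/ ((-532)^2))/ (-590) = 841921/ 199880039520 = 0.00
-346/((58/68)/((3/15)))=-81.13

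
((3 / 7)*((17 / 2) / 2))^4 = 6765201 / 614656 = 11.01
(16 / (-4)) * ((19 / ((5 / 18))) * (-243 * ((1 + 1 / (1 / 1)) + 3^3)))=9640296 / 5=1928059.20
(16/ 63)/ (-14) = -8/ 441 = -0.02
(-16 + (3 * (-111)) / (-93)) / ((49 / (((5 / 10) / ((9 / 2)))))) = -0.03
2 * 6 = 12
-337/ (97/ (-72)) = 24264/ 97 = 250.14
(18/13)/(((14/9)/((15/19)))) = 1215/1729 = 0.70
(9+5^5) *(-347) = -1087498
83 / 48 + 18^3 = 280019 / 48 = 5833.73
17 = 17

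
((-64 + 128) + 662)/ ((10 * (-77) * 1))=-0.94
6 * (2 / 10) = 1.20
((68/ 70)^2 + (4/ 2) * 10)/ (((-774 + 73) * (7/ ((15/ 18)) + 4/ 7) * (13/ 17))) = -0.00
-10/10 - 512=-513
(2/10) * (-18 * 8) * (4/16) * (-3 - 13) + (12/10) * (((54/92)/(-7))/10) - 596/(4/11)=-12266671/8050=-1523.81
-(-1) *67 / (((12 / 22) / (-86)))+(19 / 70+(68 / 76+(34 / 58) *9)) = -1221576463 / 115710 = -10557.22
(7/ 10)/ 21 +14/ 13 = 433/ 390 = 1.11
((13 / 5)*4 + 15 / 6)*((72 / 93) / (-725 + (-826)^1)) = -516 / 80135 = -0.01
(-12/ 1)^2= 144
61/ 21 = 2.90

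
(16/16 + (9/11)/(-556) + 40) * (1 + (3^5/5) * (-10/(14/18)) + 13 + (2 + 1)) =-152418355/6116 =-24921.25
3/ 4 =0.75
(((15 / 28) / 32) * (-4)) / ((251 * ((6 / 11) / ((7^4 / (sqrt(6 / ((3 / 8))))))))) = -18865 / 64256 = -0.29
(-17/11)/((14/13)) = -221/154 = -1.44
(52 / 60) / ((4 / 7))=91 / 60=1.52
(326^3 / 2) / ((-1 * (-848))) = 4330747 / 212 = 20428.05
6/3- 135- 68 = -201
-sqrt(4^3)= -8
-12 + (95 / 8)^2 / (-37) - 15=-72961 / 2368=-30.81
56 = 56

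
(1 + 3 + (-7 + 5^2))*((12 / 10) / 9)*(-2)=-88 / 15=-5.87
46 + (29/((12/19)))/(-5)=2209/60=36.82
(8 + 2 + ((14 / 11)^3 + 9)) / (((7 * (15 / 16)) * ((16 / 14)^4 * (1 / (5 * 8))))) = 9615319 / 127776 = 75.25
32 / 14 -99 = -677 / 7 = -96.71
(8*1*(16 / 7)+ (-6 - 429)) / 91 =-2917 / 637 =-4.58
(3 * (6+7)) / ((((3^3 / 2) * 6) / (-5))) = -65 / 27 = -2.41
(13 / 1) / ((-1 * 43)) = -13 / 43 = -0.30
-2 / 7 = -0.29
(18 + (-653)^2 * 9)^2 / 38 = 14727933614601 / 38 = 387577200384.24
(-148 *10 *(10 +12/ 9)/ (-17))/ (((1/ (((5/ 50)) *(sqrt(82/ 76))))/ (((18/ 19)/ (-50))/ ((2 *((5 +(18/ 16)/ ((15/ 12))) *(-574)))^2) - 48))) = -12900398193199 *sqrt(1558)/ 103508262529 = -4919.40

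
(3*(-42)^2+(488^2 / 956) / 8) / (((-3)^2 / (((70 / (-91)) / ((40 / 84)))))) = -8905610 / 9321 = -955.44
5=5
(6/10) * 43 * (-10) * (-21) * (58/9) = 34916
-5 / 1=-5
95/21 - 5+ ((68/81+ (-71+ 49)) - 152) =-98452/567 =-173.64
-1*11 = -11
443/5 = 88.60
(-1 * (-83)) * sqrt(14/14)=83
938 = 938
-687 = -687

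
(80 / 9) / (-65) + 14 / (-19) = -1942 / 2223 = -0.87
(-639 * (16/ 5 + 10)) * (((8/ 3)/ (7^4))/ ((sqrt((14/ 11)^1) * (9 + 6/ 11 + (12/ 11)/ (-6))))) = -618552 * sqrt(154)/ 8655605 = -0.89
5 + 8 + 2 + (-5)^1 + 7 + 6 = 23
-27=-27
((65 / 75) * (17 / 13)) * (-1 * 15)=-17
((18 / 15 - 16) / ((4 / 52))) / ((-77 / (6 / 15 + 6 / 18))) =962 / 525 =1.83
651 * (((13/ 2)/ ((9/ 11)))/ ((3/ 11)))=341341/ 18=18963.39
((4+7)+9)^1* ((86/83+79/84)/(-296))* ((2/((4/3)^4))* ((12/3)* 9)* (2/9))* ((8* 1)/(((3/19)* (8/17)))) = -200306835/2751616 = -72.80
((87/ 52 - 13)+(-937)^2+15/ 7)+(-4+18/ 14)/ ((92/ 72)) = 7350261795/ 8372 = 877957.69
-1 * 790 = -790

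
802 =802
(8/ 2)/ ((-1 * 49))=-4/ 49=-0.08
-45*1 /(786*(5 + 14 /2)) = -5 /1048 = -0.00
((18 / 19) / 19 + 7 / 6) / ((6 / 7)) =18445 / 12996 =1.42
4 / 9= 0.44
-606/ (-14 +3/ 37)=22422/ 515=43.54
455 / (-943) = -455 / 943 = -0.48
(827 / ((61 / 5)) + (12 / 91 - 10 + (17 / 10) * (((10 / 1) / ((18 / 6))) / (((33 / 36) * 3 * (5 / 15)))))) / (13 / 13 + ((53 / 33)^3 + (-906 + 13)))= -12787185015 / 177115351777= -0.07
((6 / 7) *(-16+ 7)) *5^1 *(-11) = 2970 / 7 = 424.29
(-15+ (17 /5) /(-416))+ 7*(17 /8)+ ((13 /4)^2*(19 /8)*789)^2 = 417203529681841 /1064960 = 391755117.26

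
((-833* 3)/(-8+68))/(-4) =833/80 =10.41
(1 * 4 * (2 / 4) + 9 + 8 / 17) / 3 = 65 / 17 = 3.82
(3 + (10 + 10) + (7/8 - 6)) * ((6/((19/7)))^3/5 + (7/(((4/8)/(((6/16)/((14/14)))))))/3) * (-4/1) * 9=-690368679/274360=-2516.29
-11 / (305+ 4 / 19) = -209 / 5799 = -0.04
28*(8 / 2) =112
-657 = -657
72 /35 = 2.06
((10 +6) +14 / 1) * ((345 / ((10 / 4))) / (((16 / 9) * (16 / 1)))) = 145.55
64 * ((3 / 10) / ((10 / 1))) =48 / 25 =1.92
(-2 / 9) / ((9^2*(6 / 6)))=-2 / 729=-0.00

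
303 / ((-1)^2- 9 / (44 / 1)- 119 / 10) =-66660 / 2443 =-27.29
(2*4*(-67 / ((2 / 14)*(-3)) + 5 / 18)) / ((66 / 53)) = 298814 / 297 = 1006.11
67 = 67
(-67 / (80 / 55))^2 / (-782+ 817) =543169 / 8960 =60.62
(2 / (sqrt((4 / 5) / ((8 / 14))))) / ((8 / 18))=9 * sqrt(35) / 14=3.80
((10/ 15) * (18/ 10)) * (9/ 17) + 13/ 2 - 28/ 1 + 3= -3037/ 170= -17.86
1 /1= 1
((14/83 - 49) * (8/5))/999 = -10808/138195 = -0.08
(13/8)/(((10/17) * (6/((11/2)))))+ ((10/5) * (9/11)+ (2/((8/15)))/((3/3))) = 83621/10560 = 7.92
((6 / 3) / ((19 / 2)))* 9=1.89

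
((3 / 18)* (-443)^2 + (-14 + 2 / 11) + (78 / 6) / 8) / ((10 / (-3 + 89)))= 371164691 / 1320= 281185.37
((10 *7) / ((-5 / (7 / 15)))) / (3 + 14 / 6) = -49 / 40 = -1.22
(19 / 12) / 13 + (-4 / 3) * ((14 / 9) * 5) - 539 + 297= -252.25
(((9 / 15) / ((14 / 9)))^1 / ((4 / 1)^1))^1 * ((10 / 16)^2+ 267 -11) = 443043 / 17920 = 24.72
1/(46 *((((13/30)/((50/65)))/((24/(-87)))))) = -1200/112723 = -0.01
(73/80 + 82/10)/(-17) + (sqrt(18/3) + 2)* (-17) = -17* sqrt(6)-46969/1360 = -76.18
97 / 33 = 2.94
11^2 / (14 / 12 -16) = -726 / 89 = -8.16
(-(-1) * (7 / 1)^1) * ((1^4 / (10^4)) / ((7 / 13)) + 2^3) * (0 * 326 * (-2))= 0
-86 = -86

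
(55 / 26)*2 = 55 / 13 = 4.23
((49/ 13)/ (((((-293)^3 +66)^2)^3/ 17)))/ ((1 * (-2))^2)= 833/ 13170846031171776805956542417256475889158469332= 0.00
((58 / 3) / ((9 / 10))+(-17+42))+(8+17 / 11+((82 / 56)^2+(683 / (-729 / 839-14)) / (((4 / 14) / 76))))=-35323544066941 / 2904778800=-12160.49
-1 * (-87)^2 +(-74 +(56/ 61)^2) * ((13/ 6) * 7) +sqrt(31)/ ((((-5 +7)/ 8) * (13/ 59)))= -96878666/ 11163 +236 * sqrt(31)/ 13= -8577.47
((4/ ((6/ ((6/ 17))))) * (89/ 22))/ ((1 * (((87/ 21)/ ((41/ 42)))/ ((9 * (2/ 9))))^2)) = 299218/ 1415403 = 0.21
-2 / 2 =-1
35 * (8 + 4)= 420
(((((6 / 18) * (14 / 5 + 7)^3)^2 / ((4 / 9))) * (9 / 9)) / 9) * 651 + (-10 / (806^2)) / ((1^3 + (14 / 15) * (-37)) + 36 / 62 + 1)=29225030931564366313 / 1824399890625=16018983.05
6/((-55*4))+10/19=1043/2090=0.50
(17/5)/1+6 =47/5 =9.40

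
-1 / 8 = -0.12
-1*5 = -5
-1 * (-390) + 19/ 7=2749/ 7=392.71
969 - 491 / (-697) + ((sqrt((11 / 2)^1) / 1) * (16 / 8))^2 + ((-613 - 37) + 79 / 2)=381.20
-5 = -5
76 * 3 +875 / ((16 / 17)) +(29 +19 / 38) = 18995 / 16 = 1187.19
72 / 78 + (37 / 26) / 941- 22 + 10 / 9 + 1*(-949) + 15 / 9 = -967.30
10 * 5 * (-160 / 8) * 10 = -10000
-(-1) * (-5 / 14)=-5 / 14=-0.36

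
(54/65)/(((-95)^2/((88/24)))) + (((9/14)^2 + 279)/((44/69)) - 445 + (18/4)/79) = -2706492431017/399665266000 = -6.77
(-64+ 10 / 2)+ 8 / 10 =-291 / 5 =-58.20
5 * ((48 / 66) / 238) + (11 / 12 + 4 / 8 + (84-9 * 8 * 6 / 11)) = 725069 / 15708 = 46.16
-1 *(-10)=10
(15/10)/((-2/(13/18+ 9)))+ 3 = -103/24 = -4.29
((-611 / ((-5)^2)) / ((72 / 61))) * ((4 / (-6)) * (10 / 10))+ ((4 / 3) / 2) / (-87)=1080259 / 78300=13.80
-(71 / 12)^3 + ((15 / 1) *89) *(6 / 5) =2410345 / 1728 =1394.88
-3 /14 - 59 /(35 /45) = -1065 /14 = -76.07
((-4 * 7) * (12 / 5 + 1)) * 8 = -761.60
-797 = -797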